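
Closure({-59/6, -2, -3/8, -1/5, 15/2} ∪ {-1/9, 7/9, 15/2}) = {-59/6, -2, -3/8, -1/5, -1/9, 7/9, 15/2}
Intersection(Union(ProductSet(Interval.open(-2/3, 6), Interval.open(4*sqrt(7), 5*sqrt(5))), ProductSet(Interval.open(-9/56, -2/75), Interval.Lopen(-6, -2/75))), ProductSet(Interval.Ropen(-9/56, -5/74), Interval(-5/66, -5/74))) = ProductSet(Interval.open(-9/56, -5/74), Interval(-5/66, -5/74))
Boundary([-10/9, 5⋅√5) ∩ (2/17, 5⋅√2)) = {2/17, 5⋅√2}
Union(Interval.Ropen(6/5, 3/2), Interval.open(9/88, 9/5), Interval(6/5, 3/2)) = Interval.open(9/88, 9/5)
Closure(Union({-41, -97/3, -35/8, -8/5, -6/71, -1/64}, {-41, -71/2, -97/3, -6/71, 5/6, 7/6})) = {-41, -71/2, -97/3, -35/8, -8/5, -6/71, -1/64, 5/6, 7/6}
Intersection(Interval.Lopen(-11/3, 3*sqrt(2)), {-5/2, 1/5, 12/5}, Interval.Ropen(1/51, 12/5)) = {1/5}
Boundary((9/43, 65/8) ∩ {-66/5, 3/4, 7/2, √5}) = {3/4, 7/2, √5}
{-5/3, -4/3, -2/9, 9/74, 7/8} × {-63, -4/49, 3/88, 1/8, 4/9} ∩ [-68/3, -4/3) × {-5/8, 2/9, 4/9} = {-5/3} × {4/9}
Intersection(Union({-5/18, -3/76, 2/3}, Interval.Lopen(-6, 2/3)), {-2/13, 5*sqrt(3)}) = {-2/13}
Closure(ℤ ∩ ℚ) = ℤ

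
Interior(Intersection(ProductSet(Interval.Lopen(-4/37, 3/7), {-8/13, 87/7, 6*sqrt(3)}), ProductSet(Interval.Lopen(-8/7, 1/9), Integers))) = EmptySet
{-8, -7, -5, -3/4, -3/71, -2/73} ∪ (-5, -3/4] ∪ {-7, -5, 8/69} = {-8, -7, -3/71, -2/73, 8/69} ∪ [-5, -3/4]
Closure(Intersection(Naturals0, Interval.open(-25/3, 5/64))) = Range(0, 1, 1)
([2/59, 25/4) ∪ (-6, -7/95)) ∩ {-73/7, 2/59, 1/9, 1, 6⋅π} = {2/59, 1/9, 1}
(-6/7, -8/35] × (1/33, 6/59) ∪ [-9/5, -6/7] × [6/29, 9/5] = ([-9/5, -6/7] × [6/29, 9/5]) ∪ ((-6/7, -8/35] × (1/33, 6/59))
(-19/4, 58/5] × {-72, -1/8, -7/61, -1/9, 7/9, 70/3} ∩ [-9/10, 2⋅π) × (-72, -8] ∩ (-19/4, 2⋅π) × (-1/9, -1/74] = ∅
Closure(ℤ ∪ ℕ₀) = ℤ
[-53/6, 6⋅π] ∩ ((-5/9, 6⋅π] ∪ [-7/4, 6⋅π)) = [-7/4, 6⋅π]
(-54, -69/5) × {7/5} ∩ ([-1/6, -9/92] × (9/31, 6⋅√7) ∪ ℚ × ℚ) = (ℚ ∩ (-54, -69/5)) × {7/5}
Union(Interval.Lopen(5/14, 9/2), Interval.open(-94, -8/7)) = Union(Interval.open(-94, -8/7), Interval.Lopen(5/14, 9/2))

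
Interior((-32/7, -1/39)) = (-32/7, -1/39)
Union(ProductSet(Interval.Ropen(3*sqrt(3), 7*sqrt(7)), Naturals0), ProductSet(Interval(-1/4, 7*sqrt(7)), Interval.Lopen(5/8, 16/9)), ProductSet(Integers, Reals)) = Union(ProductSet(Integers, Reals), ProductSet(Interval(-1/4, 7*sqrt(7)), Interval.Lopen(5/8, 16/9)), ProductSet(Interval.Ropen(3*sqrt(3), 7*sqrt(7)), Naturals0))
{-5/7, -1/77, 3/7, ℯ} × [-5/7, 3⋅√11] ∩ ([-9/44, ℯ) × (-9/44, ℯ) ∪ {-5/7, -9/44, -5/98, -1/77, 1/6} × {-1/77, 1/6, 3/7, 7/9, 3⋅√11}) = ({-1/77, 3/7} × (-9/44, ℯ)) ∪ ({-5/7, -1/77} × {-1/77, 1/6, 3/7, 7/9, 3⋅√11})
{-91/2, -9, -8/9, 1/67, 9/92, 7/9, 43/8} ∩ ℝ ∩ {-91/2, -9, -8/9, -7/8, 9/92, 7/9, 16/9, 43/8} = {-91/2, -9, -8/9, 9/92, 7/9, 43/8}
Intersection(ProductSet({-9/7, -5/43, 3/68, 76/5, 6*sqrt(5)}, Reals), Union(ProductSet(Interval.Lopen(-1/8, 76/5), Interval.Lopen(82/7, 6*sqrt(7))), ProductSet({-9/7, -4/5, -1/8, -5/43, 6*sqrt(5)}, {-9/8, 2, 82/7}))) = Union(ProductSet({-9/7, -5/43, 6*sqrt(5)}, {-9/8, 2, 82/7}), ProductSet({-5/43, 3/68, 76/5, 6*sqrt(5)}, Interval.Lopen(82/7, 6*sqrt(7))))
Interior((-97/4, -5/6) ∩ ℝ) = (-97/4, -5/6)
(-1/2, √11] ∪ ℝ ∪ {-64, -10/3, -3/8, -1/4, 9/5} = (-∞, ∞)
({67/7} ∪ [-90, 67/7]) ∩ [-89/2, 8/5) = [-89/2, 8/5)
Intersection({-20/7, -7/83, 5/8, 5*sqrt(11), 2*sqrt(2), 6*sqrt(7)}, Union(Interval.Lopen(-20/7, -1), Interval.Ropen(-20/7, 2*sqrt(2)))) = {-20/7, -7/83, 5/8}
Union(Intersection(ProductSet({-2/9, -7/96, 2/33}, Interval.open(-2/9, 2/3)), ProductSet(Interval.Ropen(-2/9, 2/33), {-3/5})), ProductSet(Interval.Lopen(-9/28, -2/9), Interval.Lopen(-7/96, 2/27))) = ProductSet(Interval.Lopen(-9/28, -2/9), Interval.Lopen(-7/96, 2/27))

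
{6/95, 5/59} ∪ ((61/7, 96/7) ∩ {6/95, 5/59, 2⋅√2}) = {6/95, 5/59}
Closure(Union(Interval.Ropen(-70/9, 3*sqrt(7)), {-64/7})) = Union({-64/7}, Interval(-70/9, 3*sqrt(7)))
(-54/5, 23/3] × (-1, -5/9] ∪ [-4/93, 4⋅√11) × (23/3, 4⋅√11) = ((-54/5, 23/3] × (-1, -5/9]) ∪ ([-4/93, 4⋅√11) × (23/3, 4⋅√11))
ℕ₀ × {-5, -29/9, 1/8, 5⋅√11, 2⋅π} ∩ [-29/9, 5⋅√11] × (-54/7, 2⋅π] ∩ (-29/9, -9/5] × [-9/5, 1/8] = ∅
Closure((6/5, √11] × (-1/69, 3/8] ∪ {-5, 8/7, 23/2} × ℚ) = ({-5, 8/7, 23/2} × ℝ) ∪ ({6/5, √11} × [-1/69, 3/8]) ∪ ([6/5, √11] × {-1/69, 3/8}) ∪ ((6/5, √11] × (-1/69, 3/8])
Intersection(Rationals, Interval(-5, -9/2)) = Intersection(Interval(-5, -9/2), Rationals)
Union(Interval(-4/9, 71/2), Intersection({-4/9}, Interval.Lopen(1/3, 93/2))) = Interval(-4/9, 71/2)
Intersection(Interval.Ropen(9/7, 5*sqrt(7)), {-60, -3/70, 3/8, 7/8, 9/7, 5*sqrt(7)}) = {9/7}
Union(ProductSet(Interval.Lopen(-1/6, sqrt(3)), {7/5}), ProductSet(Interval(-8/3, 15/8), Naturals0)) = Union(ProductSet(Interval(-8/3, 15/8), Naturals0), ProductSet(Interval.Lopen(-1/6, sqrt(3)), {7/5}))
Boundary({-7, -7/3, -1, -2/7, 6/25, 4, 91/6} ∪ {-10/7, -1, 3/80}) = {-7, -7/3, -10/7, -1, -2/7, 3/80, 6/25, 4, 91/6}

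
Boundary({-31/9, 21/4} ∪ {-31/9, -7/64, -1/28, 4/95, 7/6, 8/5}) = {-31/9, -7/64, -1/28, 4/95, 7/6, 8/5, 21/4}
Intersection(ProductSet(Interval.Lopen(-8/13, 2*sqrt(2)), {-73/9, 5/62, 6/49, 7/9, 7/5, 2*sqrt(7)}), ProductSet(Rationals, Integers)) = EmptySet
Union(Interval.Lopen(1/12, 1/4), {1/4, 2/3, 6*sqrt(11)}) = Union({2/3, 6*sqrt(11)}, Interval.Lopen(1/12, 1/4))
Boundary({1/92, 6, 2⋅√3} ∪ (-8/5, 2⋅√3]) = {-8/5, 6, 2⋅√3}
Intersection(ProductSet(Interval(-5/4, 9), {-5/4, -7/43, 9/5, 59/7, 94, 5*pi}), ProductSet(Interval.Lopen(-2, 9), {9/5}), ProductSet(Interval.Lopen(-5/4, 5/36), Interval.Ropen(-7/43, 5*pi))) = ProductSet(Interval.Lopen(-5/4, 5/36), {9/5})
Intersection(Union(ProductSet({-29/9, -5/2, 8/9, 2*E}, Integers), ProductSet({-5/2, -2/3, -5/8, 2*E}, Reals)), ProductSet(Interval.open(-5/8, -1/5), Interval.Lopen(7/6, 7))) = EmptySet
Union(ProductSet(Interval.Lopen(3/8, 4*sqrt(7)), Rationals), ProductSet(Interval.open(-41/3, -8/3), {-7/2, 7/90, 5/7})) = Union(ProductSet(Interval.open(-41/3, -8/3), {-7/2, 7/90, 5/7}), ProductSet(Interval.Lopen(3/8, 4*sqrt(7)), Rationals))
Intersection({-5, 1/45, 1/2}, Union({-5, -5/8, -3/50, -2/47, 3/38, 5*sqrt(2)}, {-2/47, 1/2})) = {-5, 1/2}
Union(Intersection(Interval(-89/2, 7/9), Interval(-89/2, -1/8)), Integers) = Union(Integers, Interval(-89/2, -1/8))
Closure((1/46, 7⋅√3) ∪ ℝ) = (-∞, ∞)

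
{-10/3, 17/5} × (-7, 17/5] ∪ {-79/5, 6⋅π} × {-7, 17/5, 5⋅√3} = ({-10/3, 17/5} × (-7, 17/5]) ∪ ({-79/5, 6⋅π} × {-7, 17/5, 5⋅√3})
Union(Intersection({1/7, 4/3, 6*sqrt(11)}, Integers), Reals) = Reals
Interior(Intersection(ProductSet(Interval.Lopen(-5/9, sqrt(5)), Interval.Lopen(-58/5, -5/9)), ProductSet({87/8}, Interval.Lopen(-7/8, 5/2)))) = EmptySet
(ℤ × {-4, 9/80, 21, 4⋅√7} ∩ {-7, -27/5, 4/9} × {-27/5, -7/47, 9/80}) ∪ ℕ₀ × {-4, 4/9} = ({-7} × {9/80}) ∪ (ℕ₀ × {-4, 4/9})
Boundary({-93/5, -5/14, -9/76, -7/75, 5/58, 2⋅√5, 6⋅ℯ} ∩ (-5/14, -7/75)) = {-9/76}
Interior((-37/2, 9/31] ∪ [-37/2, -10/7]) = (-37/2, 9/31)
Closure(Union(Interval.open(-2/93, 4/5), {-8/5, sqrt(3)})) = Union({-8/5, sqrt(3)}, Interval(-2/93, 4/5))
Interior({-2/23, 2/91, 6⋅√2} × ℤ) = ∅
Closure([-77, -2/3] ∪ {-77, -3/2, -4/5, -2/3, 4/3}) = [-77, -2/3] ∪ {4/3}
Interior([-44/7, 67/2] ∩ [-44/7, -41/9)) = (-44/7, -41/9)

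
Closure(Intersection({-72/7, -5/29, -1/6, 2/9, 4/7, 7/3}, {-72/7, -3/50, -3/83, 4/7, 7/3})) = {-72/7, 4/7, 7/3}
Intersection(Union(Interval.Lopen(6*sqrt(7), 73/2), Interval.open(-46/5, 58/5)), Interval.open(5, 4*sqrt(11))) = Interval.open(5, 58/5)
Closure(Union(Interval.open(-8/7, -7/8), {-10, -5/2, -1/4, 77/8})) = Union({-10, -5/2, -1/4, 77/8}, Interval(-8/7, -7/8))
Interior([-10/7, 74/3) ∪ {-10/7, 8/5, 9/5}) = (-10/7, 74/3)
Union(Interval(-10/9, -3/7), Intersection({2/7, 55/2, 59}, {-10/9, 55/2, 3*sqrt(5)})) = Union({55/2}, Interval(-10/9, -3/7))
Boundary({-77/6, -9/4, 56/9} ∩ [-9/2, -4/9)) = {-9/4}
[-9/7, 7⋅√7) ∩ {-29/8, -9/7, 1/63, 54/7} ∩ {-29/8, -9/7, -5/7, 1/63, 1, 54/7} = {-9/7, 1/63, 54/7}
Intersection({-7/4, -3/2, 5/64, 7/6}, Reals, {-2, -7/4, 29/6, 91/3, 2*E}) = {-7/4}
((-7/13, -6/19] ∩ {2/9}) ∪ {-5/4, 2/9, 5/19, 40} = {-5/4, 2/9, 5/19, 40}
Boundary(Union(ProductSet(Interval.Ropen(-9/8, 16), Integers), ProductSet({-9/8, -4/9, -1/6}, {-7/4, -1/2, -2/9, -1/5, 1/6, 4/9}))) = Union(ProductSet({-9/8, -4/9, -1/6}, {-7/4, -1/2, -2/9, -1/5, 1/6, 4/9}), ProductSet(Interval(-9/8, 16), Integers))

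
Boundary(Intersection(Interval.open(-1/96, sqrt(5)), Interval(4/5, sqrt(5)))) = {4/5, sqrt(5)}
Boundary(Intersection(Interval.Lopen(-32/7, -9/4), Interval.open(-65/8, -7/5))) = {-32/7, -9/4}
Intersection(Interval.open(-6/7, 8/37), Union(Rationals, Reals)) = Interval.open(-6/7, 8/37)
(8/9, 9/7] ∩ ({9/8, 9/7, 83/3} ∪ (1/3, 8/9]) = {9/8, 9/7}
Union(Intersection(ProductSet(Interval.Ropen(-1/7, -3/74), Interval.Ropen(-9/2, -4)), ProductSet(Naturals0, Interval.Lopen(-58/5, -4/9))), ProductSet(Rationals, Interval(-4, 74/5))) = ProductSet(Rationals, Interval(-4, 74/5))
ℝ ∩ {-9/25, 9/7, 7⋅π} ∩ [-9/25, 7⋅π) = {-9/25, 9/7}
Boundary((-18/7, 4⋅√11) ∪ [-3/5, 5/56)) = {-18/7, 4⋅√11}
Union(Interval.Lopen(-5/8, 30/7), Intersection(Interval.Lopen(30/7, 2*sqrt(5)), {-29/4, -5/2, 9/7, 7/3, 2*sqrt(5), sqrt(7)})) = Union({2*sqrt(5)}, Interval.Lopen(-5/8, 30/7))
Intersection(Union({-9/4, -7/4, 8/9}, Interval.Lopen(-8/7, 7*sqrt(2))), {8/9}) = {8/9}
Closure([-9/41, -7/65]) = [-9/41, -7/65]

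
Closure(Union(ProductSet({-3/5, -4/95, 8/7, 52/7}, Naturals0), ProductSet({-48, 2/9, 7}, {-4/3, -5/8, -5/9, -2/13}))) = Union(ProductSet({-48, 2/9, 7}, {-4/3, -5/8, -5/9, -2/13}), ProductSet({-3/5, -4/95, 8/7, 52/7}, Naturals0))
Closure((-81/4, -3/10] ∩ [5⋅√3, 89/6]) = ∅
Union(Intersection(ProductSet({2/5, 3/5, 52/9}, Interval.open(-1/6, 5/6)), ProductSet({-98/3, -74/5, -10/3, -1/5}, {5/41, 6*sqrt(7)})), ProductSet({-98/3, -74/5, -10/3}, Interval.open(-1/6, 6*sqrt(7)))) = ProductSet({-98/3, -74/5, -10/3}, Interval.open(-1/6, 6*sqrt(7)))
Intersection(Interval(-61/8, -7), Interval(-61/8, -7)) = Interval(-61/8, -7)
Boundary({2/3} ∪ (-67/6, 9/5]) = {-67/6, 9/5}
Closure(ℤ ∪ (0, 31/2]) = ℤ ∪ [0, 31/2]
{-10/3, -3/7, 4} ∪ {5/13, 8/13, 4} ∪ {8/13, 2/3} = {-10/3, -3/7, 5/13, 8/13, 2/3, 4}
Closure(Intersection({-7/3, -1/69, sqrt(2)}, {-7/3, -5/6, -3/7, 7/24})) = {-7/3}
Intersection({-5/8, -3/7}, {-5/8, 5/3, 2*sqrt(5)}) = {-5/8}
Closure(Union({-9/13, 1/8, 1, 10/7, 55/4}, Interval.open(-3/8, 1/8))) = Union({-9/13, 1, 10/7, 55/4}, Interval(-3/8, 1/8))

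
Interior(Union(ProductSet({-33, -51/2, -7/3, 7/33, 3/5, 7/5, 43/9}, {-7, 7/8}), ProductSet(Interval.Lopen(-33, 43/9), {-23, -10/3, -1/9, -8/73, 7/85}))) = EmptySet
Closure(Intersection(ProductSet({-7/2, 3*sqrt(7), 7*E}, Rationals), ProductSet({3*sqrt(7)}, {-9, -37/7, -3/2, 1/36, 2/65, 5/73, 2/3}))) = ProductSet({3*sqrt(7)}, {-9, -37/7, -3/2, 1/36, 2/65, 5/73, 2/3})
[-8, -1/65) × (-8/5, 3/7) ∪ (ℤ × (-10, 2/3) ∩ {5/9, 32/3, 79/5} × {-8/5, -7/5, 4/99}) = [-8, -1/65) × (-8/5, 3/7)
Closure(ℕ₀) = ℕ₀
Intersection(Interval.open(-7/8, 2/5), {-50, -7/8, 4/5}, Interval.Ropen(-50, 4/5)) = EmptySet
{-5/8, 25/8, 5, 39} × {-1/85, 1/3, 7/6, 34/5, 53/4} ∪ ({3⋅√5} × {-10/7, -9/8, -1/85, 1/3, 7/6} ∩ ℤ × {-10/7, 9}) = {-5/8, 25/8, 5, 39} × {-1/85, 1/3, 7/6, 34/5, 53/4}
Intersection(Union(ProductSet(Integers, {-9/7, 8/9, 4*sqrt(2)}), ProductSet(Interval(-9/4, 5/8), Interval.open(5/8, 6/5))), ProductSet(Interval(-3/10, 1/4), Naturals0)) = ProductSet(Interval(-3/10, 1/4), Range(1, 2, 1))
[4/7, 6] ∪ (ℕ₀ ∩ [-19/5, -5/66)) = [4/7, 6]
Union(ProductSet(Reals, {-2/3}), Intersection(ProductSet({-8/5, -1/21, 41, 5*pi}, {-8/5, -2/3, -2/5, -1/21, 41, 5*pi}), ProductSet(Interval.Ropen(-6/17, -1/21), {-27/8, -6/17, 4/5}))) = ProductSet(Reals, {-2/3})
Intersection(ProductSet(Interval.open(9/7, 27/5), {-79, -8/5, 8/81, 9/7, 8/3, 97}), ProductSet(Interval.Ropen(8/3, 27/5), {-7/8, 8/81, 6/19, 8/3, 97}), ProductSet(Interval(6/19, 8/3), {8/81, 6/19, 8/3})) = ProductSet({8/3}, {8/81, 8/3})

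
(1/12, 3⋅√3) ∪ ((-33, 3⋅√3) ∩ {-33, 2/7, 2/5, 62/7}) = (1/12, 3⋅√3)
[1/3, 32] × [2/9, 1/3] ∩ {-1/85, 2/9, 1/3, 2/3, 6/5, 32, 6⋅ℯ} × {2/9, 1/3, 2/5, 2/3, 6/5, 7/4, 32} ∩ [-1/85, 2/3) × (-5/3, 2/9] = {1/3} × {2/9}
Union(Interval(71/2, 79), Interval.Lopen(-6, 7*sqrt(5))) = Union(Interval.Lopen(-6, 7*sqrt(5)), Interval(71/2, 79))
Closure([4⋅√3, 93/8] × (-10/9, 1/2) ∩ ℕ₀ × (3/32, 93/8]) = {7, 8, …, 11} × [3/32, 1/2]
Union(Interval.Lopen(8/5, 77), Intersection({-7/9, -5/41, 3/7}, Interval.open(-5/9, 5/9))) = Union({-5/41, 3/7}, Interval.Lopen(8/5, 77))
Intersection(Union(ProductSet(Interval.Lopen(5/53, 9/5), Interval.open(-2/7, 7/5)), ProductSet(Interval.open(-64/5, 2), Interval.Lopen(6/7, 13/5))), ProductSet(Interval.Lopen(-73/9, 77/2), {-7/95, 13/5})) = Union(ProductSet(Interval.open(-73/9, 2), {13/5}), ProductSet(Interval.Lopen(5/53, 9/5), {-7/95}))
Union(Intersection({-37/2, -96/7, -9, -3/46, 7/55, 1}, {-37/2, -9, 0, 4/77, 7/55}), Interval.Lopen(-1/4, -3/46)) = Union({-37/2, -9, 7/55}, Interval.Lopen(-1/4, -3/46))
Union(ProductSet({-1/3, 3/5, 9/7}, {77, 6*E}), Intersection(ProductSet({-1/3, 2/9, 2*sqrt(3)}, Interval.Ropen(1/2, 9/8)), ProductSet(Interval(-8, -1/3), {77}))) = ProductSet({-1/3, 3/5, 9/7}, {77, 6*E})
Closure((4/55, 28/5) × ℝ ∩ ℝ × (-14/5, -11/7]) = ({4/55, 28/5} × [-14/5, -11/7]) ∪ ([4/55, 28/5] × {-14/5, -11/7}) ∪ ((4/55, 28/5) × (-14/5, -11/7])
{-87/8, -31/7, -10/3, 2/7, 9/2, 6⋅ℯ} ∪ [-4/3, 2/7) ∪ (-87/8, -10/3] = [-87/8, -10/3] ∪ [-4/3, 2/7] ∪ {9/2, 6⋅ℯ}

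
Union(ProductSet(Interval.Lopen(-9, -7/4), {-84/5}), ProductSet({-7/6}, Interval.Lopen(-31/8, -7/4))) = Union(ProductSet({-7/6}, Interval.Lopen(-31/8, -7/4)), ProductSet(Interval.Lopen(-9, -7/4), {-84/5}))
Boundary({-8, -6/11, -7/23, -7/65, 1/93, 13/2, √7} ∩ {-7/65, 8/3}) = {-7/65}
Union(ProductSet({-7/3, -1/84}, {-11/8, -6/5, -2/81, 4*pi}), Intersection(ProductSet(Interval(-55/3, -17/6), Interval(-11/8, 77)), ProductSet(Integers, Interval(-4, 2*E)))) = Union(ProductSet({-7/3, -1/84}, {-11/8, -6/5, -2/81, 4*pi}), ProductSet(Range(-18, -2, 1), Interval(-11/8, 2*E)))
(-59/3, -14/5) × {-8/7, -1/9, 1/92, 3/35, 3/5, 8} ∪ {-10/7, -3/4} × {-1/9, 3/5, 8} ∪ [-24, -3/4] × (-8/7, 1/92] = ({-10/7, -3/4} × {-1/9, 3/5, 8}) ∪ ([-24, -3/4] × (-8/7, 1/92]) ∪ ((-59/3, -14/5) × {-8/7, -1/9, 1/92, 3/35, 3/5, 8})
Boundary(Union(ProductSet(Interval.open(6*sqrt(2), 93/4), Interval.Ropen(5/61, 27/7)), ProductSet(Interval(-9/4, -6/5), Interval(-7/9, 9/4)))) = Union(ProductSet({-9/4, -6/5}, Interval(-7/9, 9/4)), ProductSet({93/4, 6*sqrt(2)}, Interval(5/61, 27/7)), ProductSet(Interval(-9/4, -6/5), {-7/9, 9/4}), ProductSet(Interval(6*sqrt(2), 93/4), {5/61, 27/7}))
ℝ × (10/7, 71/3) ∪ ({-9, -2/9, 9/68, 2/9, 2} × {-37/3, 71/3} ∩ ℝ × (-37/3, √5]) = ℝ × (10/7, 71/3)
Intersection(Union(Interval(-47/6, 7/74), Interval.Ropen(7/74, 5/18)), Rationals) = Intersection(Interval.Ropen(-47/6, 5/18), Rationals)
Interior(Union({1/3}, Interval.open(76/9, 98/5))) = Interval.open(76/9, 98/5)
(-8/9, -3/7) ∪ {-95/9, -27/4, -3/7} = {-95/9, -27/4} ∪ (-8/9, -3/7]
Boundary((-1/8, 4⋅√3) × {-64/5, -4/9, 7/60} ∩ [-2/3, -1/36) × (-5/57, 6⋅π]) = [-1/8, -1/36] × {7/60}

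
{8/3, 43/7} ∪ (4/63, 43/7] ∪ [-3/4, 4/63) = [-3/4, 4/63) ∪ (4/63, 43/7]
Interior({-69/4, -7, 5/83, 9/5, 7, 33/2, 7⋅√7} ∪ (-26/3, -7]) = (-26/3, -7)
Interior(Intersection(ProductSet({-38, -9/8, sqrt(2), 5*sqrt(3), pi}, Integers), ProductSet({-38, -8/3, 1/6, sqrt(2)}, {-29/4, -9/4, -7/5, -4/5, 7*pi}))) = EmptySet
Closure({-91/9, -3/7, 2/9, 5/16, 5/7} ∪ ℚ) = ℝ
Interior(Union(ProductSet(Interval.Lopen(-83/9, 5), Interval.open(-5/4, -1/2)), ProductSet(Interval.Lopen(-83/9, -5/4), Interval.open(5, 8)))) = Union(ProductSet(Interval.open(-83/9, -5/4), Interval.open(5, 8)), ProductSet(Interval.open(-83/9, 5), Interval.open(-5/4, -1/2)))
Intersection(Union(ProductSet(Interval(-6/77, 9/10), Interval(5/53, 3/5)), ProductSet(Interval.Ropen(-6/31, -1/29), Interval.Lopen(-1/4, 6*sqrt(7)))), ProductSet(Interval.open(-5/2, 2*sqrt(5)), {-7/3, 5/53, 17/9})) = Union(ProductSet(Interval.Ropen(-6/31, -1/29), {5/53, 17/9}), ProductSet(Interval(-6/77, 9/10), {5/53}))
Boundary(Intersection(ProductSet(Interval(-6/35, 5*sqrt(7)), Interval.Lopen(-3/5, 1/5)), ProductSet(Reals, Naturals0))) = ProductSet(Interval(-6/35, 5*sqrt(7)), Range(0, 1, 1))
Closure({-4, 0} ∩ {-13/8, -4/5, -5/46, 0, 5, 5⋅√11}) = {0}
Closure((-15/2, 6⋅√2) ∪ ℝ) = (-∞, ∞)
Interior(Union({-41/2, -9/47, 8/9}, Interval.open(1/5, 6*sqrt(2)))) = Interval.open(1/5, 6*sqrt(2))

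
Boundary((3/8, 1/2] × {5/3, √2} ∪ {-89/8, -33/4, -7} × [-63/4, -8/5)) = ({-89/8, -33/4, -7} × [-63/4, -8/5]) ∪ ([3/8, 1/2] × {5/3, √2})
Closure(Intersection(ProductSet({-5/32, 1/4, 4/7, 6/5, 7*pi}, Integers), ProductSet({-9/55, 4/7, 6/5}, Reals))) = ProductSet({4/7, 6/5}, Integers)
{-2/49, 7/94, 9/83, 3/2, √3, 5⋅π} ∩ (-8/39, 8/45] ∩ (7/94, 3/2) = {9/83}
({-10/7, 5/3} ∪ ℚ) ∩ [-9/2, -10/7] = ℚ ∩ [-9/2, -10/7]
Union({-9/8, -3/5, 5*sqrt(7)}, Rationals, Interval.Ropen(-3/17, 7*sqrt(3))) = Union({5*sqrt(7)}, Interval.Ropen(-3/17, 7*sqrt(3)), Rationals)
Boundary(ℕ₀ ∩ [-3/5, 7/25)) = {0}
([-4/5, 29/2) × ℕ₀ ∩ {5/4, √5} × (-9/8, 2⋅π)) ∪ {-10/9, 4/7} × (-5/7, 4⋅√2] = ({5/4, √5} × {0, 1, …, 6}) ∪ ({-10/9, 4/7} × (-5/7, 4⋅√2])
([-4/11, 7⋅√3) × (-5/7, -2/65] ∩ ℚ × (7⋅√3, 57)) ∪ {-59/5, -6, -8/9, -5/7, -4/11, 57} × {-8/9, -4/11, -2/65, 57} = {-59/5, -6, -8/9, -5/7, -4/11, 57} × {-8/9, -4/11, -2/65, 57}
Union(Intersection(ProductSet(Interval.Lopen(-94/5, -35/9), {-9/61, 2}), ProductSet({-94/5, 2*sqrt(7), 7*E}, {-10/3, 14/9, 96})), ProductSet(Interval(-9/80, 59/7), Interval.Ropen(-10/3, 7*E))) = ProductSet(Interval(-9/80, 59/7), Interval.Ropen(-10/3, 7*E))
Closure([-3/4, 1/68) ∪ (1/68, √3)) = [-3/4, √3]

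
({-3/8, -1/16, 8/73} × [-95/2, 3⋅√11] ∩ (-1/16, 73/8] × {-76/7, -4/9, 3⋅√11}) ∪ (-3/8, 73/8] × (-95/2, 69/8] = ({8/73} × {-76/7, -4/9, 3⋅√11}) ∪ ((-3/8, 73/8] × (-95/2, 69/8])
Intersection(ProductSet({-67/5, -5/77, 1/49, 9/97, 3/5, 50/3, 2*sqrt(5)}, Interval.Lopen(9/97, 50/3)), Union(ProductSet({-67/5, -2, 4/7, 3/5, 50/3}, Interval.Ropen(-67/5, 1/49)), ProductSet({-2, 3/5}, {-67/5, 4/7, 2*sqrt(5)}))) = ProductSet({3/5}, {4/7, 2*sqrt(5)})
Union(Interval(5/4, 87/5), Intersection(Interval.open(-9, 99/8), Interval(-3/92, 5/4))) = Interval(-3/92, 87/5)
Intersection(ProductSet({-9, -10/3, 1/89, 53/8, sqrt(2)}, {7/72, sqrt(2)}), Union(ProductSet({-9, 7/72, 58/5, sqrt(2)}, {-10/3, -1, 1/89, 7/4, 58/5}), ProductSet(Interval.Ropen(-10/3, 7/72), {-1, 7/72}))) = ProductSet({-10/3, 1/89}, {7/72})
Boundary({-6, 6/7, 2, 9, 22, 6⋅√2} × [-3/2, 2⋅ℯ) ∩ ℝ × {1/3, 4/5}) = {-6, 6/7, 2, 9, 22, 6⋅√2} × {1/3, 4/5}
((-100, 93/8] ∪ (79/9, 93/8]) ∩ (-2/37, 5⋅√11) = (-2/37, 93/8]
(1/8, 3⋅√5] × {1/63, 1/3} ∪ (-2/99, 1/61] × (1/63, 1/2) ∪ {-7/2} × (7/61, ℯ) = ({-7/2} × (7/61, ℯ)) ∪ ((-2/99, 1/61] × (1/63, 1/2)) ∪ ((1/8, 3⋅√5] × {1/63, 1/3})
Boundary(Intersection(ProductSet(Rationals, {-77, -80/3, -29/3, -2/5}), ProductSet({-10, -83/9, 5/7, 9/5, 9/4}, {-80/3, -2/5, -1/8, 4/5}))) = ProductSet({-10, -83/9, 5/7, 9/5, 9/4}, {-80/3, -2/5})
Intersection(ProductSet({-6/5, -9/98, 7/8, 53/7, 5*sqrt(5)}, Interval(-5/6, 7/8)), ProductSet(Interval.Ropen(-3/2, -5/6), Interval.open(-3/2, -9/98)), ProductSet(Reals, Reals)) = ProductSet({-6/5}, Interval.Ropen(-5/6, -9/98))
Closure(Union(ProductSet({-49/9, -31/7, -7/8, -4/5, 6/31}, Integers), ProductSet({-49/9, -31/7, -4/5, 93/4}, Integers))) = ProductSet({-49/9, -31/7, -7/8, -4/5, 6/31, 93/4}, Integers)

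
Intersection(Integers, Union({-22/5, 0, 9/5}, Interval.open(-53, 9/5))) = Range(-52, 2, 1)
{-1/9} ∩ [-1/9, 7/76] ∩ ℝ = {-1/9}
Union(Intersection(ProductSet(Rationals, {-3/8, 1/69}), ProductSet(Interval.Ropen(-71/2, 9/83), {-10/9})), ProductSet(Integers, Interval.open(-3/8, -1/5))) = ProductSet(Integers, Interval.open(-3/8, -1/5))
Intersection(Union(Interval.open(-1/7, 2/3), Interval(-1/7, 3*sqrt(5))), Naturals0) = Range(0, 7, 1)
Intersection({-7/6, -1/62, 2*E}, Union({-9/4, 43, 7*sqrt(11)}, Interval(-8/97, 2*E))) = {-1/62, 2*E}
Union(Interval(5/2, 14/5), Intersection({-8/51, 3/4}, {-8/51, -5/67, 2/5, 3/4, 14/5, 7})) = Union({-8/51, 3/4}, Interval(5/2, 14/5))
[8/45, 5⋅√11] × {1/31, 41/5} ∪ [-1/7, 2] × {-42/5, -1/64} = ([-1/7, 2] × {-42/5, -1/64}) ∪ ([8/45, 5⋅√11] × {1/31, 41/5})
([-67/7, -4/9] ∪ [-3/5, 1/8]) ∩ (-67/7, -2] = (-67/7, -2]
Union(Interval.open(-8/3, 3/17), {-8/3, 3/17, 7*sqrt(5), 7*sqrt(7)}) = Union({7*sqrt(5), 7*sqrt(7)}, Interval(-8/3, 3/17))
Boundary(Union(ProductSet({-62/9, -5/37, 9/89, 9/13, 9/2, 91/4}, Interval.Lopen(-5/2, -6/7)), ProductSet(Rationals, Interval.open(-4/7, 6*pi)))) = Union(ProductSet({-62/9, -5/37, 9/89, 9/13, 9/2, 91/4}, Interval(-5/2, -6/7)), ProductSet(Reals, Interval(-4/7, 6*pi)))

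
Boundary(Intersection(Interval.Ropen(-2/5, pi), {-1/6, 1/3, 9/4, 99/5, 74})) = {-1/6, 1/3, 9/4}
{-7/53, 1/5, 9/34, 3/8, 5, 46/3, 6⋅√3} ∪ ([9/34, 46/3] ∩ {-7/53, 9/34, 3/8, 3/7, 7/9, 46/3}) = {-7/53, 1/5, 9/34, 3/8, 3/7, 7/9, 5, 46/3, 6⋅√3}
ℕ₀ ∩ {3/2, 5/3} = ∅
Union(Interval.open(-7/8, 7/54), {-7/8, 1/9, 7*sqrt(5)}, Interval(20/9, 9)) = Union({7*sqrt(5)}, Interval.Ropen(-7/8, 7/54), Interval(20/9, 9))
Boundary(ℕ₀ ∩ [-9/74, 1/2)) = {0}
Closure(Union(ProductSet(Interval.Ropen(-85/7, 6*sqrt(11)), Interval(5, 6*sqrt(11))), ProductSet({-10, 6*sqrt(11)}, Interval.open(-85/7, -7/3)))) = Union(ProductSet({-10, 6*sqrt(11)}, Interval(-85/7, -7/3)), ProductSet(Interval(-85/7, 6*sqrt(11)), Interval(5, 6*sqrt(11))))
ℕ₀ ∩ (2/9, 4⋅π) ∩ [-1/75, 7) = {1, 2, …, 6}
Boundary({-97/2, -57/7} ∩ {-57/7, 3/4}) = {-57/7}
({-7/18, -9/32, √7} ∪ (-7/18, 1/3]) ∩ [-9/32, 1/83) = [-9/32, 1/83)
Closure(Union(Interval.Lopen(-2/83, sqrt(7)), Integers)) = Union(Integers, Interval(-2/83, sqrt(7)))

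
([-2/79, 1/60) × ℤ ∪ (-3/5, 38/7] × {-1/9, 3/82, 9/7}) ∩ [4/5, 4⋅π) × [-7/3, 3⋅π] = [4/5, 38/7] × {-1/9, 3/82, 9/7}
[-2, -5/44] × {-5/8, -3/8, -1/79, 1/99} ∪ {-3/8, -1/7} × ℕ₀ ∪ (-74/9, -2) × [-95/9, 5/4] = ({-3/8, -1/7} × ℕ₀) ∪ ((-74/9, -2) × [-95/9, 5/4]) ∪ ([-2, -5/44] × {-5/8, -3/8, -1/79, 1/99})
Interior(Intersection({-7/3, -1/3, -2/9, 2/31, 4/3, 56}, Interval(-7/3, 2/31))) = EmptySet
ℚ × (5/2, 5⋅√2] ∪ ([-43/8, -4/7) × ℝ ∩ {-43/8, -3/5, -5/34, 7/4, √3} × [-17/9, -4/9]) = ({-43/8, -3/5} × [-17/9, -4/9]) ∪ (ℚ × (5/2, 5⋅√2])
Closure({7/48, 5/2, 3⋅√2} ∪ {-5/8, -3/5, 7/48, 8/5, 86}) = {-5/8, -3/5, 7/48, 8/5, 5/2, 86, 3⋅√2}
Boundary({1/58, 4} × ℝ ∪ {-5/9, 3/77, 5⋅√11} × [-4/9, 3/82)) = ({1/58, 4} × ℝ) ∪ ({-5/9, 3/77, 5⋅√11} × [-4/9, 3/82])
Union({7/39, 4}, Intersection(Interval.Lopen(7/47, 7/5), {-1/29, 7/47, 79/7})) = {7/39, 4}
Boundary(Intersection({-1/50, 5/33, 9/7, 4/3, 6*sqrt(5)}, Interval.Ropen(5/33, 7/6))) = {5/33}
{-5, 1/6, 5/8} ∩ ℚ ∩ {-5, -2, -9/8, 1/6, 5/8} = {-5, 1/6, 5/8}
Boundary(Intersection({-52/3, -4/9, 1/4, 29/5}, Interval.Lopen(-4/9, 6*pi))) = {1/4, 29/5}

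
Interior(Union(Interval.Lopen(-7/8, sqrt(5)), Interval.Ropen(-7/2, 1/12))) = Interval.open(-7/2, sqrt(5))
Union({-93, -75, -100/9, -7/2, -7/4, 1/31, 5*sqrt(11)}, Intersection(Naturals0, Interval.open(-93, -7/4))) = {-93, -75, -100/9, -7/2, -7/4, 1/31, 5*sqrt(11)}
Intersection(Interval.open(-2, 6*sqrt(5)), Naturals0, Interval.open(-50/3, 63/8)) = Range(0, 8, 1)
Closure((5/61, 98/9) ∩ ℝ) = [5/61, 98/9]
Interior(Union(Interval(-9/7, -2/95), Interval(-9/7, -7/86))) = Interval.open(-9/7, -2/95)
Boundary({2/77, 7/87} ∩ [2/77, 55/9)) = {2/77, 7/87}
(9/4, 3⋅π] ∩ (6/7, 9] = (9/4, 9]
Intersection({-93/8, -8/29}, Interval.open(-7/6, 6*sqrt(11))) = {-8/29}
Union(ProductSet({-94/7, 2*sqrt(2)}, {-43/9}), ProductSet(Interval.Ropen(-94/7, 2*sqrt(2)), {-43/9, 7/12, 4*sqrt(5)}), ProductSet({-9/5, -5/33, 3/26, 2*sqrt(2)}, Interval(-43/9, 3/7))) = Union(ProductSet({-94/7, 2*sqrt(2)}, {-43/9}), ProductSet({-9/5, -5/33, 3/26, 2*sqrt(2)}, Interval(-43/9, 3/7)), ProductSet(Interval.Ropen(-94/7, 2*sqrt(2)), {-43/9, 7/12, 4*sqrt(5)}))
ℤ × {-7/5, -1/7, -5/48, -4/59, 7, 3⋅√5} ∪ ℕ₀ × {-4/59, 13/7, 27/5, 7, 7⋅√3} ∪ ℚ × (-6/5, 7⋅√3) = (ℚ × (-6/5, 7⋅√3)) ∪ (ℕ₀ × {-4/59, 13/7, 27/5, 7, 7⋅√3}) ∪ (ℤ × {-7/5, -1/7, -5/48, -4/59, 7, 3⋅√5})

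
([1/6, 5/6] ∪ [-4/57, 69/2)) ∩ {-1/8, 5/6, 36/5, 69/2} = {5/6, 36/5}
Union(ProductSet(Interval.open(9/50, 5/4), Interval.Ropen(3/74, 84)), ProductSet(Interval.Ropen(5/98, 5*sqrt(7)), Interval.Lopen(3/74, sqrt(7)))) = Union(ProductSet(Interval.Ropen(5/98, 5*sqrt(7)), Interval.Lopen(3/74, sqrt(7))), ProductSet(Interval.open(9/50, 5/4), Interval.Ropen(3/74, 84)))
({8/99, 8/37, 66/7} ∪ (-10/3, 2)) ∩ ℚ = {66/7} ∪ (ℚ ∩ (-10/3, 2))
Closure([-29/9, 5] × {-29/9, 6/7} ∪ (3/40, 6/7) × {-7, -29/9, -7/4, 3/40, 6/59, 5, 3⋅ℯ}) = ([-29/9, 5] × {-29/9, 6/7}) ∪ ([3/40, 6/7] × {-7, -29/9, -7/4, 3/40, 6/59, 5, 3⋅ℯ})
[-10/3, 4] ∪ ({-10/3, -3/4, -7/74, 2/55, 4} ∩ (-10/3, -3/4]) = [-10/3, 4]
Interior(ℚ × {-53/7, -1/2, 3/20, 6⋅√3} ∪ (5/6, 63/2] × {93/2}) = ∅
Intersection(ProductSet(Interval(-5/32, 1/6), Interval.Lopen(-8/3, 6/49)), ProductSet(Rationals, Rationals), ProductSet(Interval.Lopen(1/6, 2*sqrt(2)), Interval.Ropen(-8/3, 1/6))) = EmptySet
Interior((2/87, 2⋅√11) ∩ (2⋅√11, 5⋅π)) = ∅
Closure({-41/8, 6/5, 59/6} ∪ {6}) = {-41/8, 6/5, 6, 59/6}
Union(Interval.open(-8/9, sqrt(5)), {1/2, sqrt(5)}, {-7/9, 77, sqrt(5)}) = Union({77}, Interval.Lopen(-8/9, sqrt(5)))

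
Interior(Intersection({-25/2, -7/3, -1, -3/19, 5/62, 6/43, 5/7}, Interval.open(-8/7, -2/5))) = EmptySet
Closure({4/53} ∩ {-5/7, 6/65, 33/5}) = ∅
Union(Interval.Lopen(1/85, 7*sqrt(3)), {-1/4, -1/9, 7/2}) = Union({-1/4, -1/9}, Interval.Lopen(1/85, 7*sqrt(3)))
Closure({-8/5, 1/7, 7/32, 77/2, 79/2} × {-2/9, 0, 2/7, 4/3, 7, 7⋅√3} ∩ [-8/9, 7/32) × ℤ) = {1/7} × {0, 7}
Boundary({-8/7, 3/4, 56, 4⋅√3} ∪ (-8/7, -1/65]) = {-8/7, -1/65, 3/4, 56, 4⋅√3}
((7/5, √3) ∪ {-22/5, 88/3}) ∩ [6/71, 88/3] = (7/5, √3) ∪ {88/3}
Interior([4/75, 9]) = (4/75, 9)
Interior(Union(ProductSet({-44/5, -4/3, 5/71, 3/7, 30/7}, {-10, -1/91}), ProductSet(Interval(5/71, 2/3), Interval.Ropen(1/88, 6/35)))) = ProductSet(Interval.open(5/71, 2/3), Interval.open(1/88, 6/35))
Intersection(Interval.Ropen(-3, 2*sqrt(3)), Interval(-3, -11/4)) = Interval(-3, -11/4)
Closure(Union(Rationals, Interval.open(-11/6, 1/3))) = Union(Interval(-oo, oo), Rationals)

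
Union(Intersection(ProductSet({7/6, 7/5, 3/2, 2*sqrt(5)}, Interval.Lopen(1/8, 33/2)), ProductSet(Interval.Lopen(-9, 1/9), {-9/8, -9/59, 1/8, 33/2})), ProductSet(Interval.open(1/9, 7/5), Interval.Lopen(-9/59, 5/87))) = ProductSet(Interval.open(1/9, 7/5), Interval.Lopen(-9/59, 5/87))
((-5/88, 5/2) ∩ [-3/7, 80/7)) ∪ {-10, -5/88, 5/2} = {-10} ∪ [-5/88, 5/2]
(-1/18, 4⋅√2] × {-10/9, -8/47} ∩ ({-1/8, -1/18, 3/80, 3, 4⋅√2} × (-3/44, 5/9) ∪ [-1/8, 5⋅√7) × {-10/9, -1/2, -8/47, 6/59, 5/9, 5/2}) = (-1/18, 4⋅√2] × {-10/9, -8/47}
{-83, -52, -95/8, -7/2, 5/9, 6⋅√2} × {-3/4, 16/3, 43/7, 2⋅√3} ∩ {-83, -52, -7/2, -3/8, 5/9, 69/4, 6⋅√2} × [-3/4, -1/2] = {-83, -52, -7/2, 5/9, 6⋅√2} × {-3/4}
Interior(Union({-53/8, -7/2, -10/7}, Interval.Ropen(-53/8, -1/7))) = Interval.open(-53/8, -1/7)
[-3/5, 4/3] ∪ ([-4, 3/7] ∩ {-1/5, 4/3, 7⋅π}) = [-3/5, 4/3]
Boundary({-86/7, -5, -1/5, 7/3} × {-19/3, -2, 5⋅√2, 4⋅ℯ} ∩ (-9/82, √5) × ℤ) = ∅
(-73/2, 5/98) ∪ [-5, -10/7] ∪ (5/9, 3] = (-73/2, 5/98) ∪ (5/9, 3]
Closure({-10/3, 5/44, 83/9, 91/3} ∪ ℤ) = ℤ ∪ {-10/3, 5/44, 83/9, 91/3}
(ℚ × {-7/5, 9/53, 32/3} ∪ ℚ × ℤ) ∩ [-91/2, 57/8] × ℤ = (ℚ ∩ [-91/2, 57/8]) × ℤ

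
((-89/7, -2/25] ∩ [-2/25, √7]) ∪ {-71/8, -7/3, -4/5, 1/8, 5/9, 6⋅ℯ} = {-71/8, -7/3, -4/5, -2/25, 1/8, 5/9, 6⋅ℯ}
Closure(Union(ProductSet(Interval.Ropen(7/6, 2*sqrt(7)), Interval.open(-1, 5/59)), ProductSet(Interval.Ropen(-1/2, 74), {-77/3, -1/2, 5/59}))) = Union(ProductSet({7/6, 2*sqrt(7)}, Interval(-1, 5/59)), ProductSet(Interval(-1/2, 74), {-77/3, -1/2, 5/59}), ProductSet(Interval(7/6, 2*sqrt(7)), {-1, 5/59}), ProductSet(Interval.Ropen(7/6, 2*sqrt(7)), Interval.open(-1, 5/59)))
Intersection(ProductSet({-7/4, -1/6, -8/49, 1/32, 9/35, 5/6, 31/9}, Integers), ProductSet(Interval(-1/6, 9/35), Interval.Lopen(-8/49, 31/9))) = ProductSet({-1/6, -8/49, 1/32, 9/35}, Range(0, 4, 1))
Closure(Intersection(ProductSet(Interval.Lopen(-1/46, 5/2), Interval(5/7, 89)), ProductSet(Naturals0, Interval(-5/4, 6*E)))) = ProductSet(Range(0, 3, 1), Interval(5/7, 6*E))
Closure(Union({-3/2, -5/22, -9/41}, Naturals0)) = Union({-3/2, -5/22, -9/41}, Naturals0)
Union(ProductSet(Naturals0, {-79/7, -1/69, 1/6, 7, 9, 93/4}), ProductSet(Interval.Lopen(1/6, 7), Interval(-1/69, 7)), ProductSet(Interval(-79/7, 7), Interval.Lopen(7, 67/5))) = Union(ProductSet(Interval(-79/7, 7), Interval.Lopen(7, 67/5)), ProductSet(Interval.Lopen(1/6, 7), Interval(-1/69, 7)), ProductSet(Naturals0, {-79/7, -1/69, 1/6, 7, 9, 93/4}))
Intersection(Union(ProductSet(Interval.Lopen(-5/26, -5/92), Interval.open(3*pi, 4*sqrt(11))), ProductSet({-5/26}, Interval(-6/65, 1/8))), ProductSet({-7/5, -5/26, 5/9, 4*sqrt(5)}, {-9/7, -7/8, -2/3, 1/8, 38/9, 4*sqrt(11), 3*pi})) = ProductSet({-5/26}, {1/8})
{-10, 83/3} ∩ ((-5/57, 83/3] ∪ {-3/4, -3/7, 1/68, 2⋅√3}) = {83/3}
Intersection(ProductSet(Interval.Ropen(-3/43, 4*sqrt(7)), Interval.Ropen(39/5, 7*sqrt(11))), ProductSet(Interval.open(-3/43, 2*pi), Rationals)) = ProductSet(Interval.open(-3/43, 2*pi), Intersection(Interval.Ropen(39/5, 7*sqrt(11)), Rationals))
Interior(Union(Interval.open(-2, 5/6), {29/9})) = Interval.open(-2, 5/6)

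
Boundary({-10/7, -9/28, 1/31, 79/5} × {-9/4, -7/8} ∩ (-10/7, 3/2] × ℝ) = {-9/28, 1/31} × {-9/4, -7/8}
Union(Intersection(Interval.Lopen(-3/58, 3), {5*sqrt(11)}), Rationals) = Rationals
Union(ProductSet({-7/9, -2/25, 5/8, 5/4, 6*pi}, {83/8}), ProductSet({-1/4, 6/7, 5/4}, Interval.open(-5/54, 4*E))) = Union(ProductSet({-1/4, 6/7, 5/4}, Interval.open(-5/54, 4*E)), ProductSet({-7/9, -2/25, 5/8, 5/4, 6*pi}, {83/8}))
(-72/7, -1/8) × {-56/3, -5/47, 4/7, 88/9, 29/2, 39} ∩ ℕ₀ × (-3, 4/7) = ∅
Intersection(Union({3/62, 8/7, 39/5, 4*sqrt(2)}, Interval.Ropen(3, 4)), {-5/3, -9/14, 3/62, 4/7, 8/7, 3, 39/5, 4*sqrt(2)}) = {3/62, 8/7, 3, 39/5, 4*sqrt(2)}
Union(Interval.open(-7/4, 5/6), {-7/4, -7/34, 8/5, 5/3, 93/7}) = Union({8/5, 5/3, 93/7}, Interval.Ropen(-7/4, 5/6))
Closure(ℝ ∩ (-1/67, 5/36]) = [-1/67, 5/36]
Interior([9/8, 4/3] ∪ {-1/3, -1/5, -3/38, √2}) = (9/8, 4/3)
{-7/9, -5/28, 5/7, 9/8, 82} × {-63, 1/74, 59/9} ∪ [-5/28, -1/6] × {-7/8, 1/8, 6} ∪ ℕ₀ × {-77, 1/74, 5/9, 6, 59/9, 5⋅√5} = ([-5/28, -1/6] × {-7/8, 1/8, 6}) ∪ ({-7/9, -5/28, 5/7, 9/8, 82} × {-63, 1/74, 59/9}) ∪ (ℕ₀ × {-77, 1/74, 5/9, 6, 59/9, 5⋅√5})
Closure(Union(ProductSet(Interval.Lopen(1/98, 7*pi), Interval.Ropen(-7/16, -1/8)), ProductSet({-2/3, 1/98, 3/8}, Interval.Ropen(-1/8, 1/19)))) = Union(ProductSet({1/98, 7*pi}, Interval(-7/16, -1/8)), ProductSet({-2/3, 1/98, 3/8}, Interval(-1/8, 1/19)), ProductSet(Interval(1/98, 7*pi), {-7/16, -1/8}), ProductSet(Interval.Lopen(1/98, 7*pi), Interval.Ropen(-7/16, -1/8)))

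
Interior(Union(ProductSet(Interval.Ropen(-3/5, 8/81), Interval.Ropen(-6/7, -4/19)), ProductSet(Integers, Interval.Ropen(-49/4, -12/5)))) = ProductSet(Union(Complement(Interval.open(-3/5, 8/81), Integers), Interval.open(-3/5, 8/81)), Interval.open(-6/7, -4/19))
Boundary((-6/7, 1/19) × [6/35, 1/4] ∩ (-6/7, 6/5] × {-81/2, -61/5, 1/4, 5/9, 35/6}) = [-6/7, 1/19] × {1/4}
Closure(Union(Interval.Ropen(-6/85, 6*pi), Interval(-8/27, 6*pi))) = Interval(-8/27, 6*pi)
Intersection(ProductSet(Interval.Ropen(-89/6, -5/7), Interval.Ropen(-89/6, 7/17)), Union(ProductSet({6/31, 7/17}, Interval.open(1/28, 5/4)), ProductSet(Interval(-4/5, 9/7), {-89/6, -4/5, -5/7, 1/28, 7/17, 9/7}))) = ProductSet(Interval.Ropen(-4/5, -5/7), {-89/6, -4/5, -5/7, 1/28})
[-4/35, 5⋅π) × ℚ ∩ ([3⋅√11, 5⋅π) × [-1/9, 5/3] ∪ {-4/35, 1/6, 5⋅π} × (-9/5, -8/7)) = ({-4/35, 1/6} × (ℚ ∩ (-9/5, -8/7))) ∪ ([3⋅√11, 5⋅π) × (ℚ ∩ [-1/9, 5/3]))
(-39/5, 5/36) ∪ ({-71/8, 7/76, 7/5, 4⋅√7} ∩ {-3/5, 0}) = (-39/5, 5/36)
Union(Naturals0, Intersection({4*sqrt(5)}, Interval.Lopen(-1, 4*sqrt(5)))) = Union({4*sqrt(5)}, Naturals0)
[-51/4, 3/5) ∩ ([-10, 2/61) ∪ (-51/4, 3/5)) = (-51/4, 3/5)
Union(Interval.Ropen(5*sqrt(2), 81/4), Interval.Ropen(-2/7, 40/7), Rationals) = Union(Interval(-2/7, 40/7), Interval(5*sqrt(2), 81/4), Rationals)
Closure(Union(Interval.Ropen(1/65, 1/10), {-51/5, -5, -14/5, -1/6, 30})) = Union({-51/5, -5, -14/5, -1/6, 30}, Interval(1/65, 1/10))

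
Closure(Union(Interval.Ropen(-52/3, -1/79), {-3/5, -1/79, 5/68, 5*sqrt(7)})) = Union({5/68, 5*sqrt(7)}, Interval(-52/3, -1/79))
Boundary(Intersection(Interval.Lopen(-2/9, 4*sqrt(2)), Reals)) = {-2/9, 4*sqrt(2)}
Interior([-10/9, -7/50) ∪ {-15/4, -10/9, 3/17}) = (-10/9, -7/50)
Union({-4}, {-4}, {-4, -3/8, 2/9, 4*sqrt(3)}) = {-4, -3/8, 2/9, 4*sqrt(3)}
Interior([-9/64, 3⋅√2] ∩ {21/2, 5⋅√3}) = ∅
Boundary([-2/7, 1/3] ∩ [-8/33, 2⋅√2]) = {-8/33, 1/3}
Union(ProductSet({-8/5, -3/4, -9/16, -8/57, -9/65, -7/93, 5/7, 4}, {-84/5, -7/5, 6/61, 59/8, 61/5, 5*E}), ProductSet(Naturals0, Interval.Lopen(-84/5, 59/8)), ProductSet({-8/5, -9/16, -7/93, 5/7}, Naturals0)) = Union(ProductSet({-8/5, -9/16, -7/93, 5/7}, Naturals0), ProductSet({-8/5, -3/4, -9/16, -8/57, -9/65, -7/93, 5/7, 4}, {-84/5, -7/5, 6/61, 59/8, 61/5, 5*E}), ProductSet(Naturals0, Interval.Lopen(-84/5, 59/8)))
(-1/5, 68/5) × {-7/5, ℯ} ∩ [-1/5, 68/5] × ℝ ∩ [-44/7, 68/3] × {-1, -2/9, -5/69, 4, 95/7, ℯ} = (-1/5, 68/5) × {ℯ}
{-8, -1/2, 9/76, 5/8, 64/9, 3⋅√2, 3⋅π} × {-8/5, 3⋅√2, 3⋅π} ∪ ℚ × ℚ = (ℚ × ℚ) ∪ ({-8, -1/2, 9/76, 5/8, 64/9, 3⋅√2, 3⋅π} × {-8/5, 3⋅√2, 3⋅π})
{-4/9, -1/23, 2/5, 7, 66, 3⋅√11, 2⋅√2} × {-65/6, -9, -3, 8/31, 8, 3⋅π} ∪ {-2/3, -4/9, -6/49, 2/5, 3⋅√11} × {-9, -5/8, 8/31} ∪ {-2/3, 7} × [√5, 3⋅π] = ({-2/3, 7} × [√5, 3⋅π]) ∪ ({-2/3, -4/9, -6/49, 2/5, 3⋅√11} × {-9, -5/8, 8/31}) ∪ ({-4/9, -1/23, 2/5, 7, 66, 3⋅√11, 2⋅√2} × {-65/6, -9, -3, 8/31, 8, 3⋅π})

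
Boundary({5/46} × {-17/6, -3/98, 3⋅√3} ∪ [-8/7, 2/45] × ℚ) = ([-8/7, 2/45] × ℝ) ∪ ({5/46} × {-17/6, -3/98, 3⋅√3})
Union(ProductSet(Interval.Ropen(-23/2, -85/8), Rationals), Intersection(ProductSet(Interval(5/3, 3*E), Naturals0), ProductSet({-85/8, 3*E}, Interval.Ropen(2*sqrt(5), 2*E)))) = Union(ProductSet({3*E}, Range(5, 6, 1)), ProductSet(Interval.Ropen(-23/2, -85/8), Rationals))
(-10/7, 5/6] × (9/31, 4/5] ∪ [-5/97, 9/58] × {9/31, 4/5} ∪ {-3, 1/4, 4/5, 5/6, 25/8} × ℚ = ({-3, 1/4, 4/5, 5/6, 25/8} × ℚ) ∪ ([-5/97, 9/58] × {9/31, 4/5}) ∪ ((-10/7, 5/6] × (9/31, 4/5])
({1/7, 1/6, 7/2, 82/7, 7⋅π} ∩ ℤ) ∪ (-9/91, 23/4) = (-9/91, 23/4)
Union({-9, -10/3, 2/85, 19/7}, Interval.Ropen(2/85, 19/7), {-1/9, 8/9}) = Union({-9, -10/3, -1/9}, Interval(2/85, 19/7))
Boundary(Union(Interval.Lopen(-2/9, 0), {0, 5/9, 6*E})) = {-2/9, 0, 5/9, 6*E}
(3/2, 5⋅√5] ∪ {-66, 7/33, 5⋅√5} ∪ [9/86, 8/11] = {-66} ∪ [9/86, 8/11] ∪ (3/2, 5⋅√5]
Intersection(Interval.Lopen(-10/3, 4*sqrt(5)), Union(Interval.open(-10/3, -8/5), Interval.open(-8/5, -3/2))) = Union(Interval.open(-10/3, -8/5), Interval.open(-8/5, -3/2))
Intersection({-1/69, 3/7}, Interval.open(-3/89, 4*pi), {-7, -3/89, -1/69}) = {-1/69}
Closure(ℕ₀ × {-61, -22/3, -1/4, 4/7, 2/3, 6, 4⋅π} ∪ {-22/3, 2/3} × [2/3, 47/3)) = ({-22/3, 2/3} × [2/3, 47/3]) ∪ (ℕ₀ × {-61, -22/3, -1/4, 4/7, 2/3, 6, 4⋅π})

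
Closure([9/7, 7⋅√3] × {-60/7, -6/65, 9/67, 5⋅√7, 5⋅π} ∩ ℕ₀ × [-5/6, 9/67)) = {2, 3, …, 12} × {-6/65}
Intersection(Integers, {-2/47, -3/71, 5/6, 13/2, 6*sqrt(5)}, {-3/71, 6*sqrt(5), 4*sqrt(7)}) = EmptySet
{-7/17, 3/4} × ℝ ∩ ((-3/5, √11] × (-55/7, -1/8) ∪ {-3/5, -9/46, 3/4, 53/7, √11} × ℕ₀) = ({3/4} × ℕ₀) ∪ ({-7/17, 3/4} × (-55/7, -1/8))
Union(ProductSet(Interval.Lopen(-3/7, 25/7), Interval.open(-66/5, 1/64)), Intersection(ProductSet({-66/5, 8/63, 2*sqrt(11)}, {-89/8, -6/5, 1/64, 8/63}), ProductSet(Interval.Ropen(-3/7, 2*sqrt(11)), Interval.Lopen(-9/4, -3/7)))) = ProductSet(Interval.Lopen(-3/7, 25/7), Interval.open(-66/5, 1/64))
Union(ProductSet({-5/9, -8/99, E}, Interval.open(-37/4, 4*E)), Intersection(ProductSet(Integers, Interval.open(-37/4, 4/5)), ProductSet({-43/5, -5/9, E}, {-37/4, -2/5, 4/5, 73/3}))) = ProductSet({-5/9, -8/99, E}, Interval.open(-37/4, 4*E))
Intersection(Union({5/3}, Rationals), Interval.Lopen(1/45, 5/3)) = Intersection(Interval.Lopen(1/45, 5/3), Rationals)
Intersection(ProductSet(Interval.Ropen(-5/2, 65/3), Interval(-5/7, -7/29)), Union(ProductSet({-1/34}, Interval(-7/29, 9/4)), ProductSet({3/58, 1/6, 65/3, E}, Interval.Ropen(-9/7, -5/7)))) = ProductSet({-1/34}, {-7/29})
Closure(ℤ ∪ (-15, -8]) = ℤ ∪ [-15, -8]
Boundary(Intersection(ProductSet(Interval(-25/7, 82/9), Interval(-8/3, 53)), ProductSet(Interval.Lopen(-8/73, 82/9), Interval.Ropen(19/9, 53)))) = Union(ProductSet({-8/73, 82/9}, Interval(19/9, 53)), ProductSet(Interval(-8/73, 82/9), {19/9, 53}))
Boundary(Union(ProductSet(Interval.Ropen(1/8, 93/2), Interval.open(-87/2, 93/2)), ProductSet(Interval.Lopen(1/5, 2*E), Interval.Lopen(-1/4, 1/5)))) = Union(ProductSet({1/8, 93/2}, Interval(-87/2, 93/2)), ProductSet(Interval(1/8, 93/2), {-87/2, 93/2}))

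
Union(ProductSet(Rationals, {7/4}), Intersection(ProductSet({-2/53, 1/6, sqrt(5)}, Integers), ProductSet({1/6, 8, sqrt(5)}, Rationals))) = Union(ProductSet({1/6, sqrt(5)}, Integers), ProductSet(Rationals, {7/4}))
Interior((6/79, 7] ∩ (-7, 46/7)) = (6/79, 46/7)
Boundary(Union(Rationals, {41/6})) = Reals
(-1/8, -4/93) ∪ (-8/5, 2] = (-8/5, 2]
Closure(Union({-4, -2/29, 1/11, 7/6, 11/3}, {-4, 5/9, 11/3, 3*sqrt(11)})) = {-4, -2/29, 1/11, 5/9, 7/6, 11/3, 3*sqrt(11)}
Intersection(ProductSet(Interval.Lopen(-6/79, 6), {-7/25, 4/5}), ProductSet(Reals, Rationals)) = ProductSet(Interval.Lopen(-6/79, 6), {-7/25, 4/5})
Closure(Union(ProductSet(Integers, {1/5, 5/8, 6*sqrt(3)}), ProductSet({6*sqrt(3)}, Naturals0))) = Union(ProductSet({6*sqrt(3)}, Naturals0), ProductSet(Integers, {1/5, 5/8, 6*sqrt(3)}))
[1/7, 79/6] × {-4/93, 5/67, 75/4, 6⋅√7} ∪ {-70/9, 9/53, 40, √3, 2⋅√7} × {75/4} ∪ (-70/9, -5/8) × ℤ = ((-70/9, -5/8) × ℤ) ∪ ({-70/9, 9/53, 40, √3, 2⋅√7} × {75/4}) ∪ ([1/7, 79/6] × {-4/93, 5/67, 75/4, 6⋅√7})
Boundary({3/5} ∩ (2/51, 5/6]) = {3/5}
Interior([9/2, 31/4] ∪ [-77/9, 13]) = (-77/9, 13)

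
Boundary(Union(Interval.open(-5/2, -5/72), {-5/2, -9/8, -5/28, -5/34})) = {-5/2, -5/72}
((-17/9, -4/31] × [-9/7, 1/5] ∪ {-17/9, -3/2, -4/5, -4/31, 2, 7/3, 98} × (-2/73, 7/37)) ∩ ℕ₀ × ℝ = {2, 98} × (-2/73, 7/37)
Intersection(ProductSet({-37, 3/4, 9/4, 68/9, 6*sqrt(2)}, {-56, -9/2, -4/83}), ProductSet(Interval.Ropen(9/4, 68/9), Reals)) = ProductSet({9/4}, {-56, -9/2, -4/83})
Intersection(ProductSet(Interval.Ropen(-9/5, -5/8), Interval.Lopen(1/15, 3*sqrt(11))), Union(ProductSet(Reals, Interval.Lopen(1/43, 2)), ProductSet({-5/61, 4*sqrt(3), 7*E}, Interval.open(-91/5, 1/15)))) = ProductSet(Interval.Ropen(-9/5, -5/8), Interval.Lopen(1/15, 2))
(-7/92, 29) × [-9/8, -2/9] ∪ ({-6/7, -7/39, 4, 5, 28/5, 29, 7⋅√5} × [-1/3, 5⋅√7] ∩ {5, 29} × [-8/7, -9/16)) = (-7/92, 29) × [-9/8, -2/9]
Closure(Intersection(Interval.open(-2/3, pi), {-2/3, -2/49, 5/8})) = {-2/49, 5/8}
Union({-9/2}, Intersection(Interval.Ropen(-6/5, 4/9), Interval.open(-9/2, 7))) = Union({-9/2}, Interval.Ropen(-6/5, 4/9))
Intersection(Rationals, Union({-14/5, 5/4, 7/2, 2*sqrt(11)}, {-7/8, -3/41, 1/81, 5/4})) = {-14/5, -7/8, -3/41, 1/81, 5/4, 7/2}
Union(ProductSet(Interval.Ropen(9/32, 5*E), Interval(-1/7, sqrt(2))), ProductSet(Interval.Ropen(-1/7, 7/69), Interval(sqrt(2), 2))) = Union(ProductSet(Interval.Ropen(-1/7, 7/69), Interval(sqrt(2), 2)), ProductSet(Interval.Ropen(9/32, 5*E), Interval(-1/7, sqrt(2))))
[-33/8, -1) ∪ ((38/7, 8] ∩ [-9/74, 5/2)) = [-33/8, -1)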